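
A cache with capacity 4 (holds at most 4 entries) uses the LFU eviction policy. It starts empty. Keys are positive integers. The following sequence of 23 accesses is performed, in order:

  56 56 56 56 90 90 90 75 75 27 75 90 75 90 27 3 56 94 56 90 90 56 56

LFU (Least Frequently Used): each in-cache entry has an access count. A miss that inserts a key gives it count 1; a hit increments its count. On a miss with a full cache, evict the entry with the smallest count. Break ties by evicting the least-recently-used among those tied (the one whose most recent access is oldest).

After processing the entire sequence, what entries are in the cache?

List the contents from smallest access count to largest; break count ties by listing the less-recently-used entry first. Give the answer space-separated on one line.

LFU simulation (capacity=4):
  1. access 56: MISS. Cache: [56(c=1)]
  2. access 56: HIT, count now 2. Cache: [56(c=2)]
  3. access 56: HIT, count now 3. Cache: [56(c=3)]
  4. access 56: HIT, count now 4. Cache: [56(c=4)]
  5. access 90: MISS. Cache: [90(c=1) 56(c=4)]
  6. access 90: HIT, count now 2. Cache: [90(c=2) 56(c=4)]
  7. access 90: HIT, count now 3. Cache: [90(c=3) 56(c=4)]
  8. access 75: MISS. Cache: [75(c=1) 90(c=3) 56(c=4)]
  9. access 75: HIT, count now 2. Cache: [75(c=2) 90(c=3) 56(c=4)]
  10. access 27: MISS. Cache: [27(c=1) 75(c=2) 90(c=3) 56(c=4)]
  11. access 75: HIT, count now 3. Cache: [27(c=1) 90(c=3) 75(c=3) 56(c=4)]
  12. access 90: HIT, count now 4. Cache: [27(c=1) 75(c=3) 56(c=4) 90(c=4)]
  13. access 75: HIT, count now 4. Cache: [27(c=1) 56(c=4) 90(c=4) 75(c=4)]
  14. access 90: HIT, count now 5. Cache: [27(c=1) 56(c=4) 75(c=4) 90(c=5)]
  15. access 27: HIT, count now 2. Cache: [27(c=2) 56(c=4) 75(c=4) 90(c=5)]
  16. access 3: MISS, evict 27(c=2). Cache: [3(c=1) 56(c=4) 75(c=4) 90(c=5)]
  17. access 56: HIT, count now 5. Cache: [3(c=1) 75(c=4) 90(c=5) 56(c=5)]
  18. access 94: MISS, evict 3(c=1). Cache: [94(c=1) 75(c=4) 90(c=5) 56(c=5)]
  19. access 56: HIT, count now 6. Cache: [94(c=1) 75(c=4) 90(c=5) 56(c=6)]
  20. access 90: HIT, count now 6. Cache: [94(c=1) 75(c=4) 56(c=6) 90(c=6)]
  21. access 90: HIT, count now 7. Cache: [94(c=1) 75(c=4) 56(c=6) 90(c=7)]
  22. access 56: HIT, count now 7. Cache: [94(c=1) 75(c=4) 90(c=7) 56(c=7)]
  23. access 56: HIT, count now 8. Cache: [94(c=1) 75(c=4) 90(c=7) 56(c=8)]
Total: 17 hits, 6 misses, 2 evictions

Answer: 94 75 90 56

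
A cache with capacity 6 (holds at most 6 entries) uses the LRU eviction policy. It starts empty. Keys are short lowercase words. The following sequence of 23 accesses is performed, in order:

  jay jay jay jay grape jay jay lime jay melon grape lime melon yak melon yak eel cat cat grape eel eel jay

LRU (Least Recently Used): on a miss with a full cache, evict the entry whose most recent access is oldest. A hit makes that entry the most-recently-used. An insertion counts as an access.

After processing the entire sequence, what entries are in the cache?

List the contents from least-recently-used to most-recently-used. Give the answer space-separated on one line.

Answer: melon yak cat grape eel jay

Derivation:
LRU simulation (capacity=6):
  1. access jay: MISS. Cache (LRU->MRU): [jay]
  2. access jay: HIT. Cache (LRU->MRU): [jay]
  3. access jay: HIT. Cache (LRU->MRU): [jay]
  4. access jay: HIT. Cache (LRU->MRU): [jay]
  5. access grape: MISS. Cache (LRU->MRU): [jay grape]
  6. access jay: HIT. Cache (LRU->MRU): [grape jay]
  7. access jay: HIT. Cache (LRU->MRU): [grape jay]
  8. access lime: MISS. Cache (LRU->MRU): [grape jay lime]
  9. access jay: HIT. Cache (LRU->MRU): [grape lime jay]
  10. access melon: MISS. Cache (LRU->MRU): [grape lime jay melon]
  11. access grape: HIT. Cache (LRU->MRU): [lime jay melon grape]
  12. access lime: HIT. Cache (LRU->MRU): [jay melon grape lime]
  13. access melon: HIT. Cache (LRU->MRU): [jay grape lime melon]
  14. access yak: MISS. Cache (LRU->MRU): [jay grape lime melon yak]
  15. access melon: HIT. Cache (LRU->MRU): [jay grape lime yak melon]
  16. access yak: HIT. Cache (LRU->MRU): [jay grape lime melon yak]
  17. access eel: MISS. Cache (LRU->MRU): [jay grape lime melon yak eel]
  18. access cat: MISS, evict jay. Cache (LRU->MRU): [grape lime melon yak eel cat]
  19. access cat: HIT. Cache (LRU->MRU): [grape lime melon yak eel cat]
  20. access grape: HIT. Cache (LRU->MRU): [lime melon yak eel cat grape]
  21. access eel: HIT. Cache (LRU->MRU): [lime melon yak cat grape eel]
  22. access eel: HIT. Cache (LRU->MRU): [lime melon yak cat grape eel]
  23. access jay: MISS, evict lime. Cache (LRU->MRU): [melon yak cat grape eel jay]
Total: 15 hits, 8 misses, 2 evictions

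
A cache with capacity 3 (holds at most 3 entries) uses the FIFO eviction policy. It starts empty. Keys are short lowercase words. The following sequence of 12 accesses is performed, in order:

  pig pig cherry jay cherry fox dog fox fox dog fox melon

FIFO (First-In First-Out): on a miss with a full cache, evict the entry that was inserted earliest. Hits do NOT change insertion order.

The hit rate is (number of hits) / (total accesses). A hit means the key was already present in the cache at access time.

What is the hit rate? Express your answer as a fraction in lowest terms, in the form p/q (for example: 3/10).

FIFO simulation (capacity=3):
  1. access pig: MISS. Cache (old->new): [pig]
  2. access pig: HIT. Cache (old->new): [pig]
  3. access cherry: MISS. Cache (old->new): [pig cherry]
  4. access jay: MISS. Cache (old->new): [pig cherry jay]
  5. access cherry: HIT. Cache (old->new): [pig cherry jay]
  6. access fox: MISS, evict pig. Cache (old->new): [cherry jay fox]
  7. access dog: MISS, evict cherry. Cache (old->new): [jay fox dog]
  8. access fox: HIT. Cache (old->new): [jay fox dog]
  9. access fox: HIT. Cache (old->new): [jay fox dog]
  10. access dog: HIT. Cache (old->new): [jay fox dog]
  11. access fox: HIT. Cache (old->new): [jay fox dog]
  12. access melon: MISS, evict jay. Cache (old->new): [fox dog melon]
Total: 6 hits, 6 misses, 3 evictions

Hit rate = 6/12 = 1/2

Answer: 1/2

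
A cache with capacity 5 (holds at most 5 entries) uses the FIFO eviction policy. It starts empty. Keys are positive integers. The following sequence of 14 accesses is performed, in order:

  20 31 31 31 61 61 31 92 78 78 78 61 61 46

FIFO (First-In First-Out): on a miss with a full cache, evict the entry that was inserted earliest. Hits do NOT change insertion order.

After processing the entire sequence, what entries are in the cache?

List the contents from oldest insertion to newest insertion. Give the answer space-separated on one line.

FIFO simulation (capacity=5):
  1. access 20: MISS. Cache (old->new): [20]
  2. access 31: MISS. Cache (old->new): [20 31]
  3. access 31: HIT. Cache (old->new): [20 31]
  4. access 31: HIT. Cache (old->new): [20 31]
  5. access 61: MISS. Cache (old->new): [20 31 61]
  6. access 61: HIT. Cache (old->new): [20 31 61]
  7. access 31: HIT. Cache (old->new): [20 31 61]
  8. access 92: MISS. Cache (old->new): [20 31 61 92]
  9. access 78: MISS. Cache (old->new): [20 31 61 92 78]
  10. access 78: HIT. Cache (old->new): [20 31 61 92 78]
  11. access 78: HIT. Cache (old->new): [20 31 61 92 78]
  12. access 61: HIT. Cache (old->new): [20 31 61 92 78]
  13. access 61: HIT. Cache (old->new): [20 31 61 92 78]
  14. access 46: MISS, evict 20. Cache (old->new): [31 61 92 78 46]
Total: 8 hits, 6 misses, 1 evictions

Answer: 31 61 92 78 46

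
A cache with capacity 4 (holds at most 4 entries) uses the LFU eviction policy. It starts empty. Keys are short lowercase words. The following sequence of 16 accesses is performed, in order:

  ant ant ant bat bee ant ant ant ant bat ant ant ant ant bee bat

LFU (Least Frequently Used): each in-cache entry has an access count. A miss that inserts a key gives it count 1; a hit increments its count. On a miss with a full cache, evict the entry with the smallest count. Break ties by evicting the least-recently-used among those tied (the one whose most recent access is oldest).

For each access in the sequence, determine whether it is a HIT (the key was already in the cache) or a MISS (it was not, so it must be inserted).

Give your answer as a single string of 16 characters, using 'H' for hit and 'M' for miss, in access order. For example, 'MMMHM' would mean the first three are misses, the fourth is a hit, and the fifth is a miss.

LFU simulation (capacity=4):
  1. access ant: MISS. Cache: [ant(c=1)]
  2. access ant: HIT, count now 2. Cache: [ant(c=2)]
  3. access ant: HIT, count now 3. Cache: [ant(c=3)]
  4. access bat: MISS. Cache: [bat(c=1) ant(c=3)]
  5. access bee: MISS. Cache: [bat(c=1) bee(c=1) ant(c=3)]
  6. access ant: HIT, count now 4. Cache: [bat(c=1) bee(c=1) ant(c=4)]
  7. access ant: HIT, count now 5. Cache: [bat(c=1) bee(c=1) ant(c=5)]
  8. access ant: HIT, count now 6. Cache: [bat(c=1) bee(c=1) ant(c=6)]
  9. access ant: HIT, count now 7. Cache: [bat(c=1) bee(c=1) ant(c=7)]
  10. access bat: HIT, count now 2. Cache: [bee(c=1) bat(c=2) ant(c=7)]
  11. access ant: HIT, count now 8. Cache: [bee(c=1) bat(c=2) ant(c=8)]
  12. access ant: HIT, count now 9. Cache: [bee(c=1) bat(c=2) ant(c=9)]
  13. access ant: HIT, count now 10. Cache: [bee(c=1) bat(c=2) ant(c=10)]
  14. access ant: HIT, count now 11. Cache: [bee(c=1) bat(c=2) ant(c=11)]
  15. access bee: HIT, count now 2. Cache: [bat(c=2) bee(c=2) ant(c=11)]
  16. access bat: HIT, count now 3. Cache: [bee(c=2) bat(c=3) ant(c=11)]
Total: 13 hits, 3 misses, 0 evictions

Answer: MHHMMHHHHHHHHHHH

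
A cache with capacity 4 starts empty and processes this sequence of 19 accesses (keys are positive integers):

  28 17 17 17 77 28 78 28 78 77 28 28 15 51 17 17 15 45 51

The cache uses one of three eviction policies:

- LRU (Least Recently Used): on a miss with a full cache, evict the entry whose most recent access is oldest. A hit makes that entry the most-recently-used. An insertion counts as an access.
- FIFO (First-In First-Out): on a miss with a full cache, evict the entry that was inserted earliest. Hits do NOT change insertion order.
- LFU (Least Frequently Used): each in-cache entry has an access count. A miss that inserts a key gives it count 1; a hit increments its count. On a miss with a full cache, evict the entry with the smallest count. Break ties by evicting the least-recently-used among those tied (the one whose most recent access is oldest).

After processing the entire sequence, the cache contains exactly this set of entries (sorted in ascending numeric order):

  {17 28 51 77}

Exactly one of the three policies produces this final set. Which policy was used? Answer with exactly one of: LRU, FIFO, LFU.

Simulating under each policy and comparing final sets:
  LRU: final set = {15 17 45 51} -> differs
  FIFO: final set = {15 17 45 51} -> differs
  LFU: final set = {17 28 51 77} -> MATCHES target
Only LFU produces the target set.

Answer: LFU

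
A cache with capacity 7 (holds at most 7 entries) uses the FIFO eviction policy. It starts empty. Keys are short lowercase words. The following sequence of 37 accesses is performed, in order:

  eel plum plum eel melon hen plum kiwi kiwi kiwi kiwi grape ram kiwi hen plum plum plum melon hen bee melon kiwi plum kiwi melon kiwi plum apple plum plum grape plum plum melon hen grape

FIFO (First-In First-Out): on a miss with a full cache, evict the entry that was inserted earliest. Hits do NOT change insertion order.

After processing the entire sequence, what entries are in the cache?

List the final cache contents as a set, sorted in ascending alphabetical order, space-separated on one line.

Answer: apple bee grape hen melon plum ram

Derivation:
FIFO simulation (capacity=7):
  1. access eel: MISS. Cache (old->new): [eel]
  2. access plum: MISS. Cache (old->new): [eel plum]
  3. access plum: HIT. Cache (old->new): [eel plum]
  4. access eel: HIT. Cache (old->new): [eel plum]
  5. access melon: MISS. Cache (old->new): [eel plum melon]
  6. access hen: MISS. Cache (old->new): [eel plum melon hen]
  7. access plum: HIT. Cache (old->new): [eel plum melon hen]
  8. access kiwi: MISS. Cache (old->new): [eel plum melon hen kiwi]
  9. access kiwi: HIT. Cache (old->new): [eel plum melon hen kiwi]
  10. access kiwi: HIT. Cache (old->new): [eel plum melon hen kiwi]
  11. access kiwi: HIT. Cache (old->new): [eel plum melon hen kiwi]
  12. access grape: MISS. Cache (old->new): [eel plum melon hen kiwi grape]
  13. access ram: MISS. Cache (old->new): [eel plum melon hen kiwi grape ram]
  14. access kiwi: HIT. Cache (old->new): [eel plum melon hen kiwi grape ram]
  15. access hen: HIT. Cache (old->new): [eel plum melon hen kiwi grape ram]
  16. access plum: HIT. Cache (old->new): [eel plum melon hen kiwi grape ram]
  17. access plum: HIT. Cache (old->new): [eel plum melon hen kiwi grape ram]
  18. access plum: HIT. Cache (old->new): [eel plum melon hen kiwi grape ram]
  19. access melon: HIT. Cache (old->new): [eel plum melon hen kiwi grape ram]
  20. access hen: HIT. Cache (old->new): [eel plum melon hen kiwi grape ram]
  21. access bee: MISS, evict eel. Cache (old->new): [plum melon hen kiwi grape ram bee]
  22. access melon: HIT. Cache (old->new): [plum melon hen kiwi grape ram bee]
  23. access kiwi: HIT. Cache (old->new): [plum melon hen kiwi grape ram bee]
  24. access plum: HIT. Cache (old->new): [plum melon hen kiwi grape ram bee]
  25. access kiwi: HIT. Cache (old->new): [plum melon hen kiwi grape ram bee]
  26. access melon: HIT. Cache (old->new): [plum melon hen kiwi grape ram bee]
  27. access kiwi: HIT. Cache (old->new): [plum melon hen kiwi grape ram bee]
  28. access plum: HIT. Cache (old->new): [plum melon hen kiwi grape ram bee]
  29. access apple: MISS, evict plum. Cache (old->new): [melon hen kiwi grape ram bee apple]
  30. access plum: MISS, evict melon. Cache (old->new): [hen kiwi grape ram bee apple plum]
  31. access plum: HIT. Cache (old->new): [hen kiwi grape ram bee apple plum]
  32. access grape: HIT. Cache (old->new): [hen kiwi grape ram bee apple plum]
  33. access plum: HIT. Cache (old->new): [hen kiwi grape ram bee apple plum]
  34. access plum: HIT. Cache (old->new): [hen kiwi grape ram bee apple plum]
  35. access melon: MISS, evict hen. Cache (old->new): [kiwi grape ram bee apple plum melon]
  36. access hen: MISS, evict kiwi. Cache (old->new): [grape ram bee apple plum melon hen]
  37. access grape: HIT. Cache (old->new): [grape ram bee apple plum melon hen]
Total: 25 hits, 12 misses, 5 evictions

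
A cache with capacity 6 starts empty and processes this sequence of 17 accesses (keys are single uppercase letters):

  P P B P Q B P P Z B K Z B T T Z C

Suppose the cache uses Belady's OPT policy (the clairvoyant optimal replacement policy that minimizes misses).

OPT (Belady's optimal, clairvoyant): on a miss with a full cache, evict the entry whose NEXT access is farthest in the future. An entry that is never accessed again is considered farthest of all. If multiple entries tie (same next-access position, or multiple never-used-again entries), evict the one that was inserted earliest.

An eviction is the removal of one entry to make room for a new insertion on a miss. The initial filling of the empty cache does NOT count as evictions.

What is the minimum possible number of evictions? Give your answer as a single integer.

Answer: 1

Derivation:
OPT (Belady) simulation (capacity=6):
  1. access P: MISS. Cache: [P]
  2. access P: HIT. Next use of P: step 4. Cache: [P]
  3. access B: MISS. Cache: [P B]
  4. access P: HIT. Next use of P: step 7. Cache: [P B]
  5. access Q: MISS. Cache: [P B Q]
  6. access B: HIT. Next use of B: step 10. Cache: [P B Q]
  7. access P: HIT. Next use of P: step 8. Cache: [P B Q]
  8. access P: HIT. Next use of P: never. Cache: [P B Q]
  9. access Z: MISS. Cache: [P B Q Z]
  10. access B: HIT. Next use of B: step 13. Cache: [P B Q Z]
  11. access K: MISS. Cache: [P B Q Z K]
  12. access Z: HIT. Next use of Z: step 16. Cache: [P B Q Z K]
  13. access B: HIT. Next use of B: never. Cache: [P B Q Z K]
  14. access T: MISS. Cache: [P B Q Z K T]
  15. access T: HIT. Next use of T: never. Cache: [P B Q Z K T]
  16. access Z: HIT. Next use of Z: never. Cache: [P B Q Z K T]
  17. access C: MISS, evict P (next use: never). Cache: [B Q Z K T C]
Total: 10 hits, 7 misses, 1 evictions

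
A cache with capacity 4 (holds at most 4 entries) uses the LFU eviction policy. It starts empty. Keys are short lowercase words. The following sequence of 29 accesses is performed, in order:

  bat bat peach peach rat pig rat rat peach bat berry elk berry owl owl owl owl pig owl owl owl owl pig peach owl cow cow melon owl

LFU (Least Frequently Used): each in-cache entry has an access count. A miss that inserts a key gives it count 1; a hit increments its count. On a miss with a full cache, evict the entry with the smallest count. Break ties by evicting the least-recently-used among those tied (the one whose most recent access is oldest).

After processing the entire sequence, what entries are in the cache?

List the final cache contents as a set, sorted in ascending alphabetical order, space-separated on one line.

LFU simulation (capacity=4):
  1. access bat: MISS. Cache: [bat(c=1)]
  2. access bat: HIT, count now 2. Cache: [bat(c=2)]
  3. access peach: MISS. Cache: [peach(c=1) bat(c=2)]
  4. access peach: HIT, count now 2. Cache: [bat(c=2) peach(c=2)]
  5. access rat: MISS. Cache: [rat(c=1) bat(c=2) peach(c=2)]
  6. access pig: MISS. Cache: [rat(c=1) pig(c=1) bat(c=2) peach(c=2)]
  7. access rat: HIT, count now 2. Cache: [pig(c=1) bat(c=2) peach(c=2) rat(c=2)]
  8. access rat: HIT, count now 3. Cache: [pig(c=1) bat(c=2) peach(c=2) rat(c=3)]
  9. access peach: HIT, count now 3. Cache: [pig(c=1) bat(c=2) rat(c=3) peach(c=3)]
  10. access bat: HIT, count now 3. Cache: [pig(c=1) rat(c=3) peach(c=3) bat(c=3)]
  11. access berry: MISS, evict pig(c=1). Cache: [berry(c=1) rat(c=3) peach(c=3) bat(c=3)]
  12. access elk: MISS, evict berry(c=1). Cache: [elk(c=1) rat(c=3) peach(c=3) bat(c=3)]
  13. access berry: MISS, evict elk(c=1). Cache: [berry(c=1) rat(c=3) peach(c=3) bat(c=3)]
  14. access owl: MISS, evict berry(c=1). Cache: [owl(c=1) rat(c=3) peach(c=3) bat(c=3)]
  15. access owl: HIT, count now 2. Cache: [owl(c=2) rat(c=3) peach(c=3) bat(c=3)]
  16. access owl: HIT, count now 3. Cache: [rat(c=3) peach(c=3) bat(c=3) owl(c=3)]
  17. access owl: HIT, count now 4. Cache: [rat(c=3) peach(c=3) bat(c=3) owl(c=4)]
  18. access pig: MISS, evict rat(c=3). Cache: [pig(c=1) peach(c=3) bat(c=3) owl(c=4)]
  19. access owl: HIT, count now 5. Cache: [pig(c=1) peach(c=3) bat(c=3) owl(c=5)]
  20. access owl: HIT, count now 6. Cache: [pig(c=1) peach(c=3) bat(c=3) owl(c=6)]
  21. access owl: HIT, count now 7. Cache: [pig(c=1) peach(c=3) bat(c=3) owl(c=7)]
  22. access owl: HIT, count now 8. Cache: [pig(c=1) peach(c=3) bat(c=3) owl(c=8)]
  23. access pig: HIT, count now 2. Cache: [pig(c=2) peach(c=3) bat(c=3) owl(c=8)]
  24. access peach: HIT, count now 4. Cache: [pig(c=2) bat(c=3) peach(c=4) owl(c=8)]
  25. access owl: HIT, count now 9. Cache: [pig(c=2) bat(c=3) peach(c=4) owl(c=9)]
  26. access cow: MISS, evict pig(c=2). Cache: [cow(c=1) bat(c=3) peach(c=4) owl(c=9)]
  27. access cow: HIT, count now 2. Cache: [cow(c=2) bat(c=3) peach(c=4) owl(c=9)]
  28. access melon: MISS, evict cow(c=2). Cache: [melon(c=1) bat(c=3) peach(c=4) owl(c=9)]
  29. access owl: HIT, count now 10. Cache: [melon(c=1) bat(c=3) peach(c=4) owl(c=10)]
Total: 18 hits, 11 misses, 7 evictions

Answer: bat melon owl peach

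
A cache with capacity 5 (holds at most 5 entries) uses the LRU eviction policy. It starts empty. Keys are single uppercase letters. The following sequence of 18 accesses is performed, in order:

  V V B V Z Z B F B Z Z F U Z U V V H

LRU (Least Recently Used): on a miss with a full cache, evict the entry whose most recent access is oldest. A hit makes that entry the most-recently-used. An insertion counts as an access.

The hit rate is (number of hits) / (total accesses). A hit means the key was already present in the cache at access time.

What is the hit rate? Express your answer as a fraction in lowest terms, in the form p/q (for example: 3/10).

Answer: 2/3

Derivation:
LRU simulation (capacity=5):
  1. access V: MISS. Cache (LRU->MRU): [V]
  2. access V: HIT. Cache (LRU->MRU): [V]
  3. access B: MISS. Cache (LRU->MRU): [V B]
  4. access V: HIT. Cache (LRU->MRU): [B V]
  5. access Z: MISS. Cache (LRU->MRU): [B V Z]
  6. access Z: HIT. Cache (LRU->MRU): [B V Z]
  7. access B: HIT. Cache (LRU->MRU): [V Z B]
  8. access F: MISS. Cache (LRU->MRU): [V Z B F]
  9. access B: HIT. Cache (LRU->MRU): [V Z F B]
  10. access Z: HIT. Cache (LRU->MRU): [V F B Z]
  11. access Z: HIT. Cache (LRU->MRU): [V F B Z]
  12. access F: HIT. Cache (LRU->MRU): [V B Z F]
  13. access U: MISS. Cache (LRU->MRU): [V B Z F U]
  14. access Z: HIT. Cache (LRU->MRU): [V B F U Z]
  15. access U: HIT. Cache (LRU->MRU): [V B F Z U]
  16. access V: HIT. Cache (LRU->MRU): [B F Z U V]
  17. access V: HIT. Cache (LRU->MRU): [B F Z U V]
  18. access H: MISS, evict B. Cache (LRU->MRU): [F Z U V H]
Total: 12 hits, 6 misses, 1 evictions

Hit rate = 12/18 = 2/3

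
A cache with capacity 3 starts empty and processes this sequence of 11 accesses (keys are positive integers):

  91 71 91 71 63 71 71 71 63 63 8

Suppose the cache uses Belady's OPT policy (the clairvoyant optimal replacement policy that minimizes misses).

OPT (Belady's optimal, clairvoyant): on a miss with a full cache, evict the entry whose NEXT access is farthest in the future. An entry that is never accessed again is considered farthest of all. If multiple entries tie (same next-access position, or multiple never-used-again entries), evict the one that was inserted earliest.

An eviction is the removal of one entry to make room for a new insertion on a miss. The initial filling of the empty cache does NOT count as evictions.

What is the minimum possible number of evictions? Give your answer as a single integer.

OPT (Belady) simulation (capacity=3):
  1. access 91: MISS. Cache: [91]
  2. access 71: MISS. Cache: [91 71]
  3. access 91: HIT. Next use of 91: never. Cache: [91 71]
  4. access 71: HIT. Next use of 71: step 6. Cache: [91 71]
  5. access 63: MISS. Cache: [91 71 63]
  6. access 71: HIT. Next use of 71: step 7. Cache: [91 71 63]
  7. access 71: HIT. Next use of 71: step 8. Cache: [91 71 63]
  8. access 71: HIT. Next use of 71: never. Cache: [91 71 63]
  9. access 63: HIT. Next use of 63: step 10. Cache: [91 71 63]
  10. access 63: HIT. Next use of 63: never. Cache: [91 71 63]
  11. access 8: MISS, evict 91 (next use: never). Cache: [71 63 8]
Total: 7 hits, 4 misses, 1 evictions

Answer: 1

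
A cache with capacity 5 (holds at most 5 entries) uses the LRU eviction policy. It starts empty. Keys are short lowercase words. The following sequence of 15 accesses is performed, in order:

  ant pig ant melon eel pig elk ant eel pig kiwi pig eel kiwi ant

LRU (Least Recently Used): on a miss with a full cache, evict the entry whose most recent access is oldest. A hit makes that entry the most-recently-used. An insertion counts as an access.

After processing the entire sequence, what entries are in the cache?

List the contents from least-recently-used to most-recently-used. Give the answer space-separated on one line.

LRU simulation (capacity=5):
  1. access ant: MISS. Cache (LRU->MRU): [ant]
  2. access pig: MISS. Cache (LRU->MRU): [ant pig]
  3. access ant: HIT. Cache (LRU->MRU): [pig ant]
  4. access melon: MISS. Cache (LRU->MRU): [pig ant melon]
  5. access eel: MISS. Cache (LRU->MRU): [pig ant melon eel]
  6. access pig: HIT. Cache (LRU->MRU): [ant melon eel pig]
  7. access elk: MISS. Cache (LRU->MRU): [ant melon eel pig elk]
  8. access ant: HIT. Cache (LRU->MRU): [melon eel pig elk ant]
  9. access eel: HIT. Cache (LRU->MRU): [melon pig elk ant eel]
  10. access pig: HIT. Cache (LRU->MRU): [melon elk ant eel pig]
  11. access kiwi: MISS, evict melon. Cache (LRU->MRU): [elk ant eel pig kiwi]
  12. access pig: HIT. Cache (LRU->MRU): [elk ant eel kiwi pig]
  13. access eel: HIT. Cache (LRU->MRU): [elk ant kiwi pig eel]
  14. access kiwi: HIT. Cache (LRU->MRU): [elk ant pig eel kiwi]
  15. access ant: HIT. Cache (LRU->MRU): [elk pig eel kiwi ant]
Total: 9 hits, 6 misses, 1 evictions

Answer: elk pig eel kiwi ant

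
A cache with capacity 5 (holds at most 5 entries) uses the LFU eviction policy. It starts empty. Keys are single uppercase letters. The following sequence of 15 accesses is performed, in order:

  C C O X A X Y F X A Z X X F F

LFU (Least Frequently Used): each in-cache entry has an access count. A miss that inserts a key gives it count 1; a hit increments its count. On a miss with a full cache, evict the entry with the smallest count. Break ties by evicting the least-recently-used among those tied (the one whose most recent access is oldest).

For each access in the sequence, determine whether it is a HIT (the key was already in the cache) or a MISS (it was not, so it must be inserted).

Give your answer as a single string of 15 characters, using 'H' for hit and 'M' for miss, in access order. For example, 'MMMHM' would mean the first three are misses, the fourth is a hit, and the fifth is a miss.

LFU simulation (capacity=5):
  1. access C: MISS. Cache: [C(c=1)]
  2. access C: HIT, count now 2. Cache: [C(c=2)]
  3. access O: MISS. Cache: [O(c=1) C(c=2)]
  4. access X: MISS. Cache: [O(c=1) X(c=1) C(c=2)]
  5. access A: MISS. Cache: [O(c=1) X(c=1) A(c=1) C(c=2)]
  6. access X: HIT, count now 2. Cache: [O(c=1) A(c=1) C(c=2) X(c=2)]
  7. access Y: MISS. Cache: [O(c=1) A(c=1) Y(c=1) C(c=2) X(c=2)]
  8. access F: MISS, evict O(c=1). Cache: [A(c=1) Y(c=1) F(c=1) C(c=2) X(c=2)]
  9. access X: HIT, count now 3. Cache: [A(c=1) Y(c=1) F(c=1) C(c=2) X(c=3)]
  10. access A: HIT, count now 2. Cache: [Y(c=1) F(c=1) C(c=2) A(c=2) X(c=3)]
  11. access Z: MISS, evict Y(c=1). Cache: [F(c=1) Z(c=1) C(c=2) A(c=2) X(c=3)]
  12. access X: HIT, count now 4. Cache: [F(c=1) Z(c=1) C(c=2) A(c=2) X(c=4)]
  13. access X: HIT, count now 5. Cache: [F(c=1) Z(c=1) C(c=2) A(c=2) X(c=5)]
  14. access F: HIT, count now 2. Cache: [Z(c=1) C(c=2) A(c=2) F(c=2) X(c=5)]
  15. access F: HIT, count now 3. Cache: [Z(c=1) C(c=2) A(c=2) F(c=3) X(c=5)]
Total: 8 hits, 7 misses, 2 evictions

Answer: MHMMMHMMHHMHHHH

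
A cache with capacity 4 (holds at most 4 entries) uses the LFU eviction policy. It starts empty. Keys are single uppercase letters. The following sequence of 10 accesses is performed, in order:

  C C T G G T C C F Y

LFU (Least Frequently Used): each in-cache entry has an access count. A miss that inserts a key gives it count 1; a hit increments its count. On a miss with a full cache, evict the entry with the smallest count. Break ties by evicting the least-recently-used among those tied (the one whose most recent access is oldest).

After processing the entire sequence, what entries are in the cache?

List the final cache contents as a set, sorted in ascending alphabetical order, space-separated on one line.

Answer: C G T Y

Derivation:
LFU simulation (capacity=4):
  1. access C: MISS. Cache: [C(c=1)]
  2. access C: HIT, count now 2. Cache: [C(c=2)]
  3. access T: MISS. Cache: [T(c=1) C(c=2)]
  4. access G: MISS. Cache: [T(c=1) G(c=1) C(c=2)]
  5. access G: HIT, count now 2. Cache: [T(c=1) C(c=2) G(c=2)]
  6. access T: HIT, count now 2. Cache: [C(c=2) G(c=2) T(c=2)]
  7. access C: HIT, count now 3. Cache: [G(c=2) T(c=2) C(c=3)]
  8. access C: HIT, count now 4. Cache: [G(c=2) T(c=2) C(c=4)]
  9. access F: MISS. Cache: [F(c=1) G(c=2) T(c=2) C(c=4)]
  10. access Y: MISS, evict F(c=1). Cache: [Y(c=1) G(c=2) T(c=2) C(c=4)]
Total: 5 hits, 5 misses, 1 evictions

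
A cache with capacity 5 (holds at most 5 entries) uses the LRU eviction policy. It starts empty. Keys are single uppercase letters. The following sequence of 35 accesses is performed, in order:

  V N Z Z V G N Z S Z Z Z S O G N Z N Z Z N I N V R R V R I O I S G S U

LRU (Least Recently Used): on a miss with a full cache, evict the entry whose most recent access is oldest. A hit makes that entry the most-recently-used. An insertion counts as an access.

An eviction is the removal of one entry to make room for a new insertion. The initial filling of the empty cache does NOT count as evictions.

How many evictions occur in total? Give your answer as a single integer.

Answer: 8

Derivation:
LRU simulation (capacity=5):
  1. access V: MISS. Cache (LRU->MRU): [V]
  2. access N: MISS. Cache (LRU->MRU): [V N]
  3. access Z: MISS. Cache (LRU->MRU): [V N Z]
  4. access Z: HIT. Cache (LRU->MRU): [V N Z]
  5. access V: HIT. Cache (LRU->MRU): [N Z V]
  6. access G: MISS. Cache (LRU->MRU): [N Z V G]
  7. access N: HIT. Cache (LRU->MRU): [Z V G N]
  8. access Z: HIT. Cache (LRU->MRU): [V G N Z]
  9. access S: MISS. Cache (LRU->MRU): [V G N Z S]
  10. access Z: HIT. Cache (LRU->MRU): [V G N S Z]
  11. access Z: HIT. Cache (LRU->MRU): [V G N S Z]
  12. access Z: HIT. Cache (LRU->MRU): [V G N S Z]
  13. access S: HIT. Cache (LRU->MRU): [V G N Z S]
  14. access O: MISS, evict V. Cache (LRU->MRU): [G N Z S O]
  15. access G: HIT. Cache (LRU->MRU): [N Z S O G]
  16. access N: HIT. Cache (LRU->MRU): [Z S O G N]
  17. access Z: HIT. Cache (LRU->MRU): [S O G N Z]
  18. access N: HIT. Cache (LRU->MRU): [S O G Z N]
  19. access Z: HIT. Cache (LRU->MRU): [S O G N Z]
  20. access Z: HIT. Cache (LRU->MRU): [S O G N Z]
  21. access N: HIT. Cache (LRU->MRU): [S O G Z N]
  22. access I: MISS, evict S. Cache (LRU->MRU): [O G Z N I]
  23. access N: HIT. Cache (LRU->MRU): [O G Z I N]
  24. access V: MISS, evict O. Cache (LRU->MRU): [G Z I N V]
  25. access R: MISS, evict G. Cache (LRU->MRU): [Z I N V R]
  26. access R: HIT. Cache (LRU->MRU): [Z I N V R]
  27. access V: HIT. Cache (LRU->MRU): [Z I N R V]
  28. access R: HIT. Cache (LRU->MRU): [Z I N V R]
  29. access I: HIT. Cache (LRU->MRU): [Z N V R I]
  30. access O: MISS, evict Z. Cache (LRU->MRU): [N V R I O]
  31. access I: HIT. Cache (LRU->MRU): [N V R O I]
  32. access S: MISS, evict N. Cache (LRU->MRU): [V R O I S]
  33. access G: MISS, evict V. Cache (LRU->MRU): [R O I S G]
  34. access S: HIT. Cache (LRU->MRU): [R O I G S]
  35. access U: MISS, evict R. Cache (LRU->MRU): [O I G S U]
Total: 22 hits, 13 misses, 8 evictions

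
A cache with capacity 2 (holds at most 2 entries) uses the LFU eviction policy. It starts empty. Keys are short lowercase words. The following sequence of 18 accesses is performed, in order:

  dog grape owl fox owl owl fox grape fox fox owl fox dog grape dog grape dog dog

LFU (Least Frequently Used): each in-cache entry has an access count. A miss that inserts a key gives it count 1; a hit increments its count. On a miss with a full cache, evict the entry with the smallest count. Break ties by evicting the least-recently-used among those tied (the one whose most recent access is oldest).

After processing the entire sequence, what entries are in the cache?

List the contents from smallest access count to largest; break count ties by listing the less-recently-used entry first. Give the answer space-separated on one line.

Answer: dog owl

Derivation:
LFU simulation (capacity=2):
  1. access dog: MISS. Cache: [dog(c=1)]
  2. access grape: MISS. Cache: [dog(c=1) grape(c=1)]
  3. access owl: MISS, evict dog(c=1). Cache: [grape(c=1) owl(c=1)]
  4. access fox: MISS, evict grape(c=1). Cache: [owl(c=1) fox(c=1)]
  5. access owl: HIT, count now 2. Cache: [fox(c=1) owl(c=2)]
  6. access owl: HIT, count now 3. Cache: [fox(c=1) owl(c=3)]
  7. access fox: HIT, count now 2. Cache: [fox(c=2) owl(c=3)]
  8. access grape: MISS, evict fox(c=2). Cache: [grape(c=1) owl(c=3)]
  9. access fox: MISS, evict grape(c=1). Cache: [fox(c=1) owl(c=3)]
  10. access fox: HIT, count now 2. Cache: [fox(c=2) owl(c=3)]
  11. access owl: HIT, count now 4. Cache: [fox(c=2) owl(c=4)]
  12. access fox: HIT, count now 3. Cache: [fox(c=3) owl(c=4)]
  13. access dog: MISS, evict fox(c=3). Cache: [dog(c=1) owl(c=4)]
  14. access grape: MISS, evict dog(c=1). Cache: [grape(c=1) owl(c=4)]
  15. access dog: MISS, evict grape(c=1). Cache: [dog(c=1) owl(c=4)]
  16. access grape: MISS, evict dog(c=1). Cache: [grape(c=1) owl(c=4)]
  17. access dog: MISS, evict grape(c=1). Cache: [dog(c=1) owl(c=4)]
  18. access dog: HIT, count now 2. Cache: [dog(c=2) owl(c=4)]
Total: 7 hits, 11 misses, 9 evictions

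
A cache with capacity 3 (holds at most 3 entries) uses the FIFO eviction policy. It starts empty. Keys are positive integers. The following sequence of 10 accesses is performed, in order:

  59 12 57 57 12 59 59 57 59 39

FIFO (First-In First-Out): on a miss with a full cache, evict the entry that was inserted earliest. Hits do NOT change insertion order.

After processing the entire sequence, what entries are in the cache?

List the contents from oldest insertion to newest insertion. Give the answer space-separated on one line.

FIFO simulation (capacity=3):
  1. access 59: MISS. Cache (old->new): [59]
  2. access 12: MISS. Cache (old->new): [59 12]
  3. access 57: MISS. Cache (old->new): [59 12 57]
  4. access 57: HIT. Cache (old->new): [59 12 57]
  5. access 12: HIT. Cache (old->new): [59 12 57]
  6. access 59: HIT. Cache (old->new): [59 12 57]
  7. access 59: HIT. Cache (old->new): [59 12 57]
  8. access 57: HIT. Cache (old->new): [59 12 57]
  9. access 59: HIT. Cache (old->new): [59 12 57]
  10. access 39: MISS, evict 59. Cache (old->new): [12 57 39]
Total: 6 hits, 4 misses, 1 evictions

Answer: 12 57 39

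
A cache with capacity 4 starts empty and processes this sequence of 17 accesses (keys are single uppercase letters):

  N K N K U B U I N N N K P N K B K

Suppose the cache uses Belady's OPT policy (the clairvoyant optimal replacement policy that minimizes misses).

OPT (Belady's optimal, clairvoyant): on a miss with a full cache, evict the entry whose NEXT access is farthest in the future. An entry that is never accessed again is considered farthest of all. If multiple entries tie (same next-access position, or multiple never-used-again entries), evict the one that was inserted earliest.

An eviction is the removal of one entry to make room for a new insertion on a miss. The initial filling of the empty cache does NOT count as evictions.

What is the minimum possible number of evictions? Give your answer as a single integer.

OPT (Belady) simulation (capacity=4):
  1. access N: MISS. Cache: [N]
  2. access K: MISS. Cache: [N K]
  3. access N: HIT. Next use of N: step 9. Cache: [N K]
  4. access K: HIT. Next use of K: step 12. Cache: [N K]
  5. access U: MISS. Cache: [N K U]
  6. access B: MISS. Cache: [N K U B]
  7. access U: HIT. Next use of U: never. Cache: [N K U B]
  8. access I: MISS, evict U (next use: never). Cache: [N K B I]
  9. access N: HIT. Next use of N: step 10. Cache: [N K B I]
  10. access N: HIT. Next use of N: step 11. Cache: [N K B I]
  11. access N: HIT. Next use of N: step 14. Cache: [N K B I]
  12. access K: HIT. Next use of K: step 15. Cache: [N K B I]
  13. access P: MISS, evict I (next use: never). Cache: [N K B P]
  14. access N: HIT. Next use of N: never. Cache: [N K B P]
  15. access K: HIT. Next use of K: step 17. Cache: [N K B P]
  16. access B: HIT. Next use of B: never. Cache: [N K B P]
  17. access K: HIT. Next use of K: never. Cache: [N K B P]
Total: 11 hits, 6 misses, 2 evictions

Answer: 2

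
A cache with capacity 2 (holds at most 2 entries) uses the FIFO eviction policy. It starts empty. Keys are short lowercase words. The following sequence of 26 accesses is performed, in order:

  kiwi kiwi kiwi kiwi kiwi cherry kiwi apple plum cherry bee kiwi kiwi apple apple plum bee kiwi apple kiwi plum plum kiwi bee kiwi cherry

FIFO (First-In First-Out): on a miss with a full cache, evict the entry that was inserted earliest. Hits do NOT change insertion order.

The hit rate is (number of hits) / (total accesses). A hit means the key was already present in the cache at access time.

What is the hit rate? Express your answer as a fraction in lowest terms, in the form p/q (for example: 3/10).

Answer: 5/13

Derivation:
FIFO simulation (capacity=2):
  1. access kiwi: MISS. Cache (old->new): [kiwi]
  2. access kiwi: HIT. Cache (old->new): [kiwi]
  3. access kiwi: HIT. Cache (old->new): [kiwi]
  4. access kiwi: HIT. Cache (old->new): [kiwi]
  5. access kiwi: HIT. Cache (old->new): [kiwi]
  6. access cherry: MISS. Cache (old->new): [kiwi cherry]
  7. access kiwi: HIT. Cache (old->new): [kiwi cherry]
  8. access apple: MISS, evict kiwi. Cache (old->new): [cherry apple]
  9. access plum: MISS, evict cherry. Cache (old->new): [apple plum]
  10. access cherry: MISS, evict apple. Cache (old->new): [plum cherry]
  11. access bee: MISS, evict plum. Cache (old->new): [cherry bee]
  12. access kiwi: MISS, evict cherry. Cache (old->new): [bee kiwi]
  13. access kiwi: HIT. Cache (old->new): [bee kiwi]
  14. access apple: MISS, evict bee. Cache (old->new): [kiwi apple]
  15. access apple: HIT. Cache (old->new): [kiwi apple]
  16. access plum: MISS, evict kiwi. Cache (old->new): [apple plum]
  17. access bee: MISS, evict apple. Cache (old->new): [plum bee]
  18. access kiwi: MISS, evict plum. Cache (old->new): [bee kiwi]
  19. access apple: MISS, evict bee. Cache (old->new): [kiwi apple]
  20. access kiwi: HIT. Cache (old->new): [kiwi apple]
  21. access plum: MISS, evict kiwi. Cache (old->new): [apple plum]
  22. access plum: HIT. Cache (old->new): [apple plum]
  23. access kiwi: MISS, evict apple. Cache (old->new): [plum kiwi]
  24. access bee: MISS, evict plum. Cache (old->new): [kiwi bee]
  25. access kiwi: HIT. Cache (old->new): [kiwi bee]
  26. access cherry: MISS, evict kiwi. Cache (old->new): [bee cherry]
Total: 10 hits, 16 misses, 14 evictions

Hit rate = 10/26 = 5/13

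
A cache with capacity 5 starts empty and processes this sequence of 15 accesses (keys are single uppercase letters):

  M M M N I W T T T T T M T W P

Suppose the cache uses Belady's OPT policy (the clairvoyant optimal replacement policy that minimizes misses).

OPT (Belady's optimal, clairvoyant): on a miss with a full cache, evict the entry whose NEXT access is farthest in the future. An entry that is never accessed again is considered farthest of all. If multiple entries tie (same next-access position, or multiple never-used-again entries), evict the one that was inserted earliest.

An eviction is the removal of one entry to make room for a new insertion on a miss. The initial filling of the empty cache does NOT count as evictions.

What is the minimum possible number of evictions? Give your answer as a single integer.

Answer: 1

Derivation:
OPT (Belady) simulation (capacity=5):
  1. access M: MISS. Cache: [M]
  2. access M: HIT. Next use of M: step 3. Cache: [M]
  3. access M: HIT. Next use of M: step 12. Cache: [M]
  4. access N: MISS. Cache: [M N]
  5. access I: MISS. Cache: [M N I]
  6. access W: MISS. Cache: [M N I W]
  7. access T: MISS. Cache: [M N I W T]
  8. access T: HIT. Next use of T: step 9. Cache: [M N I W T]
  9. access T: HIT. Next use of T: step 10. Cache: [M N I W T]
  10. access T: HIT. Next use of T: step 11. Cache: [M N I W T]
  11. access T: HIT. Next use of T: step 13. Cache: [M N I W T]
  12. access M: HIT. Next use of M: never. Cache: [M N I W T]
  13. access T: HIT. Next use of T: never. Cache: [M N I W T]
  14. access W: HIT. Next use of W: never. Cache: [M N I W T]
  15. access P: MISS, evict M (next use: never). Cache: [N I W T P]
Total: 9 hits, 6 misses, 1 evictions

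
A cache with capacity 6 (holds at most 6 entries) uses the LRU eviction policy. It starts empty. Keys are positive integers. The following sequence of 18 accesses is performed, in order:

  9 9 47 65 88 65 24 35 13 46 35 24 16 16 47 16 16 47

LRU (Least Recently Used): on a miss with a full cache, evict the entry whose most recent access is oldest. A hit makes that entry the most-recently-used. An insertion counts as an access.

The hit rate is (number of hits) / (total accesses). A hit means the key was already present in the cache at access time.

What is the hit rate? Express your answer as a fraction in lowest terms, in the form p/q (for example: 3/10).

LRU simulation (capacity=6):
  1. access 9: MISS. Cache (LRU->MRU): [9]
  2. access 9: HIT. Cache (LRU->MRU): [9]
  3. access 47: MISS. Cache (LRU->MRU): [9 47]
  4. access 65: MISS. Cache (LRU->MRU): [9 47 65]
  5. access 88: MISS. Cache (LRU->MRU): [9 47 65 88]
  6. access 65: HIT. Cache (LRU->MRU): [9 47 88 65]
  7. access 24: MISS. Cache (LRU->MRU): [9 47 88 65 24]
  8. access 35: MISS. Cache (LRU->MRU): [9 47 88 65 24 35]
  9. access 13: MISS, evict 9. Cache (LRU->MRU): [47 88 65 24 35 13]
  10. access 46: MISS, evict 47. Cache (LRU->MRU): [88 65 24 35 13 46]
  11. access 35: HIT. Cache (LRU->MRU): [88 65 24 13 46 35]
  12. access 24: HIT. Cache (LRU->MRU): [88 65 13 46 35 24]
  13. access 16: MISS, evict 88. Cache (LRU->MRU): [65 13 46 35 24 16]
  14. access 16: HIT. Cache (LRU->MRU): [65 13 46 35 24 16]
  15. access 47: MISS, evict 65. Cache (LRU->MRU): [13 46 35 24 16 47]
  16. access 16: HIT. Cache (LRU->MRU): [13 46 35 24 47 16]
  17. access 16: HIT. Cache (LRU->MRU): [13 46 35 24 47 16]
  18. access 47: HIT. Cache (LRU->MRU): [13 46 35 24 16 47]
Total: 8 hits, 10 misses, 4 evictions

Hit rate = 8/18 = 4/9

Answer: 4/9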